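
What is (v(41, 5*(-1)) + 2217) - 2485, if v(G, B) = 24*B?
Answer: -388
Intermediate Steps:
(v(41, 5*(-1)) + 2217) - 2485 = (24*(5*(-1)) + 2217) - 2485 = (24*(-5) + 2217) - 2485 = (-120 + 2217) - 2485 = 2097 - 2485 = -388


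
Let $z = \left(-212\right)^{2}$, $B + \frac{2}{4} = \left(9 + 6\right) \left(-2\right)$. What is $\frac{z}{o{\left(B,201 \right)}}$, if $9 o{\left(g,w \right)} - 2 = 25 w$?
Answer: $\frac{404496}{5027} \approx 80.465$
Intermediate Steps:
$B = - \frac{61}{2}$ ($B = - \frac{1}{2} + \left(9 + 6\right) \left(-2\right) = - \frac{1}{2} + 15 \left(-2\right) = - \frac{1}{2} - 30 = - \frac{61}{2} \approx -30.5$)
$z = 44944$
$o{\left(g,w \right)} = \frac{2}{9} + \frac{25 w}{9}$
$\frac{z}{o{\left(B,201 \right)}} = \frac{44944}{\frac{2}{9} + \frac{25}{9} \cdot 201} = \frac{44944}{\frac{2}{9} + \frac{1675}{3}} = \frac{44944}{\frac{5027}{9}} = 44944 \cdot \frac{9}{5027} = \frac{404496}{5027}$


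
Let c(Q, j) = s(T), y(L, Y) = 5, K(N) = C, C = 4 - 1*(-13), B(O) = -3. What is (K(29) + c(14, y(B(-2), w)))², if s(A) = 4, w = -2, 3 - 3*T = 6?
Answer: 441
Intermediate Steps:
T = -1 (T = 1 - ⅓*6 = 1 - 2 = -1)
C = 17 (C = 4 + 13 = 17)
K(N) = 17
c(Q, j) = 4
(K(29) + c(14, y(B(-2), w)))² = (17 + 4)² = 21² = 441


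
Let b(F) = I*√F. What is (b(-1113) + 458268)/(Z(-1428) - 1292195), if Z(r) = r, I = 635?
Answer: -458268/1293623 - 635*I*√1113/1293623 ≈ -0.35425 - 0.016376*I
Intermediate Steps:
b(F) = 635*√F
(b(-1113) + 458268)/(Z(-1428) - 1292195) = (635*√(-1113) + 458268)/(-1428 - 1292195) = (635*(I*√1113) + 458268)/(-1293623) = (635*I*√1113 + 458268)*(-1/1293623) = (458268 + 635*I*√1113)*(-1/1293623) = -458268/1293623 - 635*I*√1113/1293623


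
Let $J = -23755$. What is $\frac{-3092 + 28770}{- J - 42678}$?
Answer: $- \frac{25678}{18923} \approx -1.357$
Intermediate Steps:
$\frac{-3092 + 28770}{- J - 42678} = \frac{-3092 + 28770}{\left(-1\right) \left(-23755\right) - 42678} = \frac{25678}{23755 - 42678} = \frac{25678}{-18923} = 25678 \left(- \frac{1}{18923}\right) = - \frac{25678}{18923}$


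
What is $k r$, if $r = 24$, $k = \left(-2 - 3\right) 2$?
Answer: $-240$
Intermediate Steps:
$k = -10$ ($k = \left(-5\right) 2 = -10$)
$k r = \left(-10\right) 24 = -240$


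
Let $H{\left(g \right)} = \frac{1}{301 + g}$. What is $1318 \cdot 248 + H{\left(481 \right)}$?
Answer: $\frac{255607649}{782} \approx 3.2686 \cdot 10^{5}$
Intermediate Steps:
$1318 \cdot 248 + H{\left(481 \right)} = 1318 \cdot 248 + \frac{1}{301 + 481} = 326864 + \frac{1}{782} = \frac{255607649}{782}$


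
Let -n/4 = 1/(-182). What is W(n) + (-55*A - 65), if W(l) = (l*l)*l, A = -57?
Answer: 2313462978/753571 ≈ 3070.0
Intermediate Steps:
n = 2/91 (n = -4/(-182) = -4*(-1/182) = 2/91 ≈ 0.021978)
W(l) = l³ (W(l) = l²*l = l³)
W(n) + (-55*A - 65) = (2/91)³ + (-55*(-57) - 65) = 8/753571 + (3135 - 65) = 8/753571 + 3070 = 2313462978/753571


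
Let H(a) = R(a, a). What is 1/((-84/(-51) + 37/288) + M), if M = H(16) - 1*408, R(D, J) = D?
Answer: -4896/1910539 ≈ -0.0025626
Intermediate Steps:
H(a) = a
M = -392 (M = 16 - 1*408 = 16 - 408 = -392)
1/((-84/(-51) + 37/288) + M) = 1/((-84/(-51) + 37/288) - 392) = 1/((-84*(-1/51) + 37*(1/288)) - 392) = 1/((28/17 + 37/288) - 392) = 1/(8693/4896 - 392) = 1/(-1910539/4896) = -4896/1910539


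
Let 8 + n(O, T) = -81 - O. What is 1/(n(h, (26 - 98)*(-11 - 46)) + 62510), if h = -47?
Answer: 1/62468 ≈ 1.6008e-5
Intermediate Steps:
n(O, T) = -89 - O (n(O, T) = -8 + (-81 - O) = -89 - O)
1/(n(h, (26 - 98)*(-11 - 46)) + 62510) = 1/((-89 - 1*(-47)) + 62510) = 1/((-89 + 47) + 62510) = 1/(-42 + 62510) = 1/62468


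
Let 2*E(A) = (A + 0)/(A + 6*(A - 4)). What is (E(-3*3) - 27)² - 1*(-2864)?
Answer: 12077465/3364 ≈ 3590.2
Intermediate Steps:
E(A) = A/(2*(-24 + 7*A)) (E(A) = ((A + 0)/(A + 6*(A - 4)))/2 = (A/(A + 6*(-4 + A)))/2 = (A/(A + (-24 + 6*A)))/2 = (A/(-24 + 7*A))/2 = A/(2*(-24 + 7*A)))
(E(-3*3) - 27)² - 1*(-2864) = ((-3*3)/(2*(-24 + 7*(-3*3))) - 27)² - 1*(-2864) = ((½)*(-9)/(-24 + 7*(-9)) - 27)² + 2864 = ((½)*(-9)/(-24 - 63) - 27)² + 2864 = ((½)*(-9)/(-87) - 27)² + 2864 = ((½)*(-9)*(-1/87) - 27)² + 2864 = (3/58 - 27)² + 2864 = (-1563/58)² + 2864 = 2442969/3364 + 2864 = 12077465/3364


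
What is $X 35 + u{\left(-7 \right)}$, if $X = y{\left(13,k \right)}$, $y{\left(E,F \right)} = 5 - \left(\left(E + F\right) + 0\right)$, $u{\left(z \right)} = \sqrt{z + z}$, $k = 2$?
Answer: $-350 + i \sqrt{14} \approx -350.0 + 3.7417 i$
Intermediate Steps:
$u{\left(z \right)} = \sqrt{2} \sqrt{z}$ ($u{\left(z \right)} = \sqrt{2 z} = \sqrt{2} \sqrt{z}$)
$y{\left(E,F \right)} = 5 - E - F$ ($y{\left(E,F \right)} = 5 - \left(E + F\right) = 5 - E - F$)
$X = -10$ ($X = 5 - 13 - 2 = -10$)
$X 35 + u{\left(-7 \right)} = \left(-10\right) 35 + \sqrt{2} \sqrt{-7} = -350 + \sqrt{2} i \sqrt{7} = -350 + i \sqrt{14}$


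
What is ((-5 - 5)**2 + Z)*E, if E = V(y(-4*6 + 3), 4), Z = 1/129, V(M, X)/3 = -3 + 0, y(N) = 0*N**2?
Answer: -38703/43 ≈ -900.07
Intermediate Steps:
y(N) = 0
V(M, X) = -9 (V(M, X) = 3*(-3 + 0) = 3*(-3) = -9)
Z = 1/129 ≈ 0.0077519
E = -9
((-5 - 5)**2 + Z)*E = ((-5 - 5)**2 + 1/129)*(-9) = ((-10)**2 + 1/129)*(-9) = (100 + 1/129)*(-9) = (12901/129)*(-9) = -38703/43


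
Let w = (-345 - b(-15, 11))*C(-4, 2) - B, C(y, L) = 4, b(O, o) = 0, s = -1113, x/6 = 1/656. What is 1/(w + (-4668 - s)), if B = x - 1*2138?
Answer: -328/917419 ≈ -0.00035752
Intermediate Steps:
x = 3/328 (x = 6/656 = 6*(1/656) = 3/328 ≈ 0.0091463)
B = -701261/328 (B = 3/328 - 1*2138 = 3/328 - 2138 = -701261/328 ≈ -2138.0)
w = 248621/328 (w = (-345 - 1*0)*4 - 1*(-701261/328) = (-345 + 0)*4 + 701261/328 = -345*4 + 701261/328 = -1380 + 701261/328 = 248621/328 ≈ 757.99)
1/(w + (-4668 - s)) = 1/(248621/328 + (-4668 - 1*(-1113))) = 1/(248621/328 + (-4668 + 1113)) = 1/(248621/328 - 3555) = 1/(-917419/328) = -328/917419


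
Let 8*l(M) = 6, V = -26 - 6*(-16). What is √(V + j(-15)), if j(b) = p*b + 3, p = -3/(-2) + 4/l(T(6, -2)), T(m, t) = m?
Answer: I*√118/2 ≈ 5.4314*I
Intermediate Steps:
V = 70 (V = -26 + 96 = 70)
l(M) = ¾ (l(M) = (⅛)*6 = ¾)
p = 41/6 (p = -3/(-2) + 4/(¾) = -3*(-½) + 4*(4/3) = 3/2 + 16/3 = 41/6 ≈ 6.8333)
j(b) = 3 + 41*b/6 (j(b) = 41*b/6 + 3 = 3 + 41*b/6)
√(V + j(-15)) = √(70 + (3 + (41/6)*(-15))) = √(70 + (3 - 205/2)) = √(70 - 199/2) = √(-59/2) = I*√118/2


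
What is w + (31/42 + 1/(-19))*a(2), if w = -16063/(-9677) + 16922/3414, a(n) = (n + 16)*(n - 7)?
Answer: -120998980141/2196978987 ≈ -55.075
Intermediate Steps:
a(n) = (-7 + n)*(16 + n) (a(n) = (16 + n)*(-7 + n) = (-7 + n)*(16 + n))
w = 109296638/16518639 (w = -16063*(-1/9677) + 16922*(1/3414) = 16063/9677 + 8461/1707 = 109296638/16518639 ≈ 6.6166)
w + (31/42 + 1/(-19))*a(2) = 109296638/16518639 + (31/42 + 1/(-19))*(-112 + 2² + 9*2) = 109296638/16518639 + (31*(1/42) + 1*(-1/19))*(-112 + 4 + 18) = 109296638/16518639 + (31/42 - 1/19)*(-90) = 109296638/16518639 + (547/798)*(-90) = 109296638/16518639 - 8205/133 = -120998980141/2196978987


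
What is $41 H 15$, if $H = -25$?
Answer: $-15375$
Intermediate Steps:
$41 H 15 = 41 \left(-25\right) 15 = \left(-1025\right) 15 = -15375$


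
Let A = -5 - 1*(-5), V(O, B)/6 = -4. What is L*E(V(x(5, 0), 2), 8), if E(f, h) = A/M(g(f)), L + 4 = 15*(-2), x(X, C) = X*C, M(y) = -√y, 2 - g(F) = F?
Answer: 0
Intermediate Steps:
g(F) = 2 - F
x(X, C) = C*X
V(O, B) = -24 (V(O, B) = 6*(-4) = -24)
A = 0 (A = -5 + 5 = 0)
L = -34 (L = -4 + 15*(-2) = -4 - 30 = -34)
E(f, h) = 0 (E(f, h) = 0/((-√(2 - f))) = 0*(-1/√(2 - f)) = 0)
L*E(V(x(5, 0), 2), 8) = -34*0 = 0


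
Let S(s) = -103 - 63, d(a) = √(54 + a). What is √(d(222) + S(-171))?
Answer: √(-166 + 2*√69) ≈ 12.222*I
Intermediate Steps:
S(s) = -166
√(d(222) + S(-171)) = √(√(54 + 222) - 166) = √(√276 - 166) = √(2*√69 - 166) = √(-166 + 2*√69)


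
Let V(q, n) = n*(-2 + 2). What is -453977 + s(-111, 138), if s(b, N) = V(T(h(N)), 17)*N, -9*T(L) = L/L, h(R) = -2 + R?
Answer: -453977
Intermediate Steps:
T(L) = -1/9 (T(L) = -L/(9*L) = -1/9*1 = -1/9)
V(q, n) = 0 (V(q, n) = n*0 = 0)
s(b, N) = 0 (s(b, N) = 0*N = 0)
-453977 + s(-111, 138) = -453977 + 0 = -453977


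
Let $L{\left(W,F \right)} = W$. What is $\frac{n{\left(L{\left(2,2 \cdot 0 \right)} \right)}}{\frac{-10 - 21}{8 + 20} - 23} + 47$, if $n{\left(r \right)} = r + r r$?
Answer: $\frac{10519}{225} \approx 46.751$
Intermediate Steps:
$n{\left(r \right)} = r + r^{2}$
$\frac{n{\left(L{\left(2,2 \cdot 0 \right)} \right)}}{\frac{-10 - 21}{8 + 20} - 23} + 47 = \frac{2 \left(1 + 2\right)}{\frac{-10 - 21}{8 + 20} - 23} + 47 = \frac{2 \cdot 3}{- \frac{31}{28} - 23} + 47 = \frac{1}{\left(-31\right) \frac{1}{28} - 23} \cdot 6 + 47 = \frac{1}{- \frac{31}{28} - 23} \cdot 6 + 47 = \frac{1}{- \frac{675}{28}} \cdot 6 + 47 = \left(- \frac{28}{675}\right) 6 + 47 = - \frac{56}{225} + 47 = \frac{10519}{225}$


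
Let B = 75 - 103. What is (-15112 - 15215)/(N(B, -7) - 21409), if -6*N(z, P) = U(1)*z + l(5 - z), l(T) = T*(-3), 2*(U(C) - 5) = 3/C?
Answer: 181962/128173 ≈ 1.4197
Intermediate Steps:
B = -28
U(C) = 5 + 3/(2*C) (U(C) = 5 + (3/C)/2 = 5 + 3/(2*C))
l(T) = -3*T
N(z, P) = 5/2 - 19*z/12 (N(z, P) = -((5 + (3/2)/1)*z - 3*(5 - z))/6 = -((5 + (3/2)*1)*z + (-15 + 3*z))/6 = -((5 + 3/2)*z + (-15 + 3*z))/6 = -(13*z/2 + (-15 + 3*z))/6 = -(-15 + 19*z/2)/6 = 5/2 - 19*z/12)
(-15112 - 15215)/(N(B, -7) - 21409) = (-15112 - 15215)/((5/2 - 19/12*(-28)) - 21409) = -30327/((5/2 + 133/3) - 21409) = -30327/(281/6 - 21409) = -30327/(-128173/6) = -30327*(-6/128173) = 181962/128173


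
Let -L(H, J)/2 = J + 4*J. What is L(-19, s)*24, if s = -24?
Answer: 5760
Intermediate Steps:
L(H, J) = -10*J (L(H, J) = -2*(J + 4*J) = -10*J)
L(-19, s)*24 = -10*(-24)*24 = 240*24 = 5760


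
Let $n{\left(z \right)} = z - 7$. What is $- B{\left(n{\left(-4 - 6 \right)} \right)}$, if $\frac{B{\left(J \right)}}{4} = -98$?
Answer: $392$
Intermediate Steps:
$n{\left(z \right)} = -7 + z$ ($n{\left(z \right)} = z - 7 = -7 + z$)
$B{\left(J \right)} = -392$ ($B{\left(J \right)} = 4 \left(-98\right) = -392$)
$- B{\left(n{\left(-4 - 6 \right)} \right)} = \left(-1\right) \left(-392\right) = 392$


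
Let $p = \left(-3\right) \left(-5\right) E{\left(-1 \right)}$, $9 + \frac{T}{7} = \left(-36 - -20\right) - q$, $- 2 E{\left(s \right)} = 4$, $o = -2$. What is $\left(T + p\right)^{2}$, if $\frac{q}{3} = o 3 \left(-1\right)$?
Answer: $109561$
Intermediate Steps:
$E{\left(s \right)} = -2$ ($E{\left(s \right)} = \left(- \frac{1}{2}\right) 4 = -2$)
$q = 18$ ($q = 3 \left(-2\right) 3 \left(-1\right) = 3 \left(\left(-6\right) \left(-1\right)\right) = 3 \cdot 6 = 18$)
$T = -301$ ($T = -63 + 7 \left(\left(-36 - -20\right) - 18\right) = -63 + 7 \left(\left(-36 + 20\right) - 18\right) = -63 + 7 \left(-16 - 18\right) = -63 + 7 \left(-34\right) = -63 - 238 = -301$)
$p = -30$ ($p = \left(-3\right) \left(-5\right) \left(-2\right) = 15 \left(-2\right) = -30$)
$\left(T + p\right)^{2} = \left(-301 - 30\right)^{2} = \left(-331\right)^{2} = 109561$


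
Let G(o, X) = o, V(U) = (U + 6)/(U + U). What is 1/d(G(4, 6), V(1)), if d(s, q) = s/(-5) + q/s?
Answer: 40/3 ≈ 13.333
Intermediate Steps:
V(U) = (6 + U)/(2*U) (V(U) = (6 + U)/((2*U)) = (6 + U)*(1/(2*U)) = (6 + U)/(2*U))
d(s, q) = -s/5 + q/s (d(s, q) = s*(-1/5) + q/s = -s/5 + q/s)
1/d(G(4, 6), V(1)) = 1/(-1/5*4 + ((1/2)*(6 + 1)/1)/4) = 1/(-4/5 + ((1/2)*1*7)*(1/4)) = 1/(-4/5 + (7/2)*(1/4)) = 1/(-4/5 + 7/8) = 1/(3/40) = 40/3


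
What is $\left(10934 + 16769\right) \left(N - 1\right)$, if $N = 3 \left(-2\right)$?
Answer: $-193921$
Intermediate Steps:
$N = -6$
$\left(10934 + 16769\right) \left(N - 1\right) = \left(10934 + 16769\right) \left(-6 - 1\right) = 27703 \left(-6 - 1\right) = 27703 \left(-7\right) = -193921$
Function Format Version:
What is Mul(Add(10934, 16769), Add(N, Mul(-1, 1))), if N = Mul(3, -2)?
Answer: -193921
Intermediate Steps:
N = -6
Mul(Add(10934, 16769), Add(N, Mul(-1, 1))) = Mul(Add(10934, 16769), Add(-6, Mul(-1, 1))) = Mul(27703, Add(-6, -1)) = Mul(27703, -7) = -193921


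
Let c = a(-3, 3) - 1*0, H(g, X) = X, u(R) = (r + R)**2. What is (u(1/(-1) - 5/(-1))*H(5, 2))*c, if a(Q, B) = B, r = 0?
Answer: 96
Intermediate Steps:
u(R) = R**2 (u(R) = (0 + R)**2 = R**2)
c = 3 (c = 3 - 1*0 = 3 + 0 = 3)
(u(1/(-1) - 5/(-1))*H(5, 2))*c = ((1/(-1) - 5/(-1))**2*2)*3 = ((1*(-1) - 5*(-1))**2*2)*3 = ((-1 + 5)**2*2)*3 = (4**2*2)*3 = (16*2)*3 = 32*3 = 96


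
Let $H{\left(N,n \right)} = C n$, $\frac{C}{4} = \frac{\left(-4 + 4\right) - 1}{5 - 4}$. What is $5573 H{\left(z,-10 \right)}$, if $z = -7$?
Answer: $222920$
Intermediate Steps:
$C = -4$ ($C = 4 \frac{\left(-4 + 4\right) - 1}{5 - 4} = 4 \frac{0 - 1}{1} = 4 \left(\left(-1\right) 1\right) = 4 \left(-1\right) = -4$)
$H{\left(N,n \right)} = - 4 n$
$5573 H{\left(z,-10 \right)} = 5573 \left(\left(-4\right) \left(-10\right)\right) = 5573 \cdot 40 = 222920$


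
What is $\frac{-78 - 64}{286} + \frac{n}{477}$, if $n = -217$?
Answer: $- \frac{64898}{68211} \approx -0.95143$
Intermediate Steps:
$\frac{-78 - 64}{286} + \frac{n}{477} = \frac{-78 - 64}{286} - \frac{217}{477} = \left(-142\right) \frac{1}{286} - \frac{217}{477} = - \frac{71}{143} - \frac{217}{477} = - \frac{64898}{68211}$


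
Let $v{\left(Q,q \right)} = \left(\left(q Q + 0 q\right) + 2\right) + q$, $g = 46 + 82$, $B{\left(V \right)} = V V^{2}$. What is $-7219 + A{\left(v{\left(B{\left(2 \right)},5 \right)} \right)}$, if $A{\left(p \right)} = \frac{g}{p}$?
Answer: $- \frac{339165}{47} \approx -7216.3$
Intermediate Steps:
$B{\left(V \right)} = V^{3}$
$g = 128$
$v{\left(Q,q \right)} = 2 + q + Q q$ ($v{\left(Q,q \right)} = \left(\left(Q q + 0\right) + 2\right) + q = \left(Q q + 2\right) + q = \left(2 + Q q\right) + q = 2 + q + Q q$)
$A{\left(p \right)} = \frac{128}{p}$
$-7219 + A{\left(v{\left(B{\left(2 \right)},5 \right)} \right)} = -7219 + \frac{128}{2 + 5 + 2^{3} \cdot 5} = -7219 + \frac{128}{2 + 5 + 8 \cdot 5} = -7219 + \frac{128}{2 + 5 + 40} = -7219 + \frac{128}{47} = - \frac{339165}{47}$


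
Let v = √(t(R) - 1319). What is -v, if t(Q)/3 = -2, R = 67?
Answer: -5*I*√53 ≈ -36.401*I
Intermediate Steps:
t(Q) = -6 (t(Q) = 3*(-2) = -6)
v = 5*I*√53 (v = √(-6 - 1319) = √(-1325) = 5*I*√53 ≈ 36.401*I)
-v = -5*I*√53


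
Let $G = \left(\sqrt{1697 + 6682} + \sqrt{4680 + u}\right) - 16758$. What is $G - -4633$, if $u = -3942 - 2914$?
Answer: $-12125 + 21 \sqrt{19} + 8 i \sqrt{34} \approx -12033.0 + 46.648 i$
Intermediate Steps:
$u = -6856$ ($u = -3942 - 2914 = -6856$)
$G = -16758 + 21 \sqrt{19} + 8 i \sqrt{34}$ ($G = \left(\sqrt{1697 + 6682} + \sqrt{4680 - 6856}\right) - 16758 = \left(\sqrt{8379} + \sqrt{-2176}\right) - 16758 = \left(21 \sqrt{19} + 8 i \sqrt{34}\right) - 16758 = -16758 + 21 \sqrt{19} + 8 i \sqrt{34} \approx -16666.0 + 46.648 i$)
$G - -4633 = \left(-16758 + 21 \sqrt{19} + 8 i \sqrt{34}\right) - -4633 = \left(-16758 + 21 \sqrt{19} + 8 i \sqrt{34}\right) + \left(-59 + 4692\right) = \left(-16758 + 21 \sqrt{19} + 8 i \sqrt{34}\right) + 4633 = -12125 + 21 \sqrt{19} + 8 i \sqrt{34}$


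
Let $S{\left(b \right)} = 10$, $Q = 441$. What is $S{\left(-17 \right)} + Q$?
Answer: $451$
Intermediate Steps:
$S{\left(-17 \right)} + Q = 10 + 441 = 451$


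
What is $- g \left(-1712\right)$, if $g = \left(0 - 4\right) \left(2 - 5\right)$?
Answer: $20544$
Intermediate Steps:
$g = 12$ ($g = \left(-4\right) \left(-3\right) = 12$)
$- g \left(-1712\right) = \left(-1\right) 12 \left(-1712\right) = \left(-12\right) \left(-1712\right) = 20544$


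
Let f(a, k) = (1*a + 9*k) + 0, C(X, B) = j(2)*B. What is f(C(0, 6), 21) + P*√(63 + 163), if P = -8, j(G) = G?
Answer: 201 - 8*√226 ≈ 80.734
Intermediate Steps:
C(X, B) = 2*B
f(a, k) = a + 9*k (f(a, k) = (a + 9*k) + 0 = a + 9*k)
f(C(0, 6), 21) + P*√(63 + 163) = (2*6 + 9*21) - 8*√(63 + 163) = (12 + 189) - 8*√226 = 201 - 8*√226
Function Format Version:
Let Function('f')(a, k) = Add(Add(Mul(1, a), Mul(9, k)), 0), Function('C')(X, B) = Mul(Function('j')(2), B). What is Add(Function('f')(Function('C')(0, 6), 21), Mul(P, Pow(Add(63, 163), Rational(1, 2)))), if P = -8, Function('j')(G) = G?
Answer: Add(201, Mul(-8, Pow(226, Rational(1, 2)))) ≈ 80.734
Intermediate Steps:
Function('C')(X, B) = Mul(2, B)
Function('f')(a, k) = Add(a, Mul(9, k)) (Function('f')(a, k) = Add(Add(a, Mul(9, k)), 0) = Add(a, Mul(9, k)))
Add(Function('f')(Function('C')(0, 6), 21), Mul(P, Pow(Add(63, 163), Rational(1, 2)))) = Add(Add(Mul(2, 6), Mul(9, 21)), Mul(-8, Pow(Add(63, 163), Rational(1, 2)))) = Add(Add(12, 189), Mul(-8, Pow(226, Rational(1, 2)))) = Add(201, Mul(-8, Pow(226, Rational(1, 2))))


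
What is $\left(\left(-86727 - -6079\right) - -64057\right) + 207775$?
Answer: $191184$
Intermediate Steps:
$\left(\left(-86727 - -6079\right) - -64057\right) + 207775 = \left(\left(-86727 + 6079\right) + 64057\right) + 207775 = \left(-80648 + 64057\right) + 207775 = -16591 + 207775 = 191184$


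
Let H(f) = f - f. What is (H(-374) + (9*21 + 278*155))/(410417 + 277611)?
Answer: 43279/688028 ≈ 0.062903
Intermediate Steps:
H(f) = 0
(H(-374) + (9*21 + 278*155))/(410417 + 277611) = (0 + (9*21 + 278*155))/(410417 + 277611) = (0 + (189 + 43090))/688028 = (0 + 43279)*(1/688028) = 43279*(1/688028) = 43279/688028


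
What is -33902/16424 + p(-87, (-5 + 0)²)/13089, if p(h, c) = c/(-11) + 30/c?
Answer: -12203424653/5911777740 ≈ -2.0643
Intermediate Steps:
p(h, c) = 30/c - c/11 (p(h, c) = c*(-1/11) + 30/c = -c/11 + 30/c = 30/c - c/11)
-33902/16424 + p(-87, (-5 + 0)²)/13089 = -33902/16424 + (30/((-5 + 0)²) - (-5 + 0)²/11)/13089 = -33902*1/16424 + (30/((-5)²) - 1/11*(-5)²)*(1/13089) = -16951/8212 + (30/25 - 1/11*25)*(1/13089) = -16951/8212 + (30*(1/25) - 25/11)*(1/13089) = -16951/8212 + (6/5 - 25/11)*(1/13089) = -16951/8212 - 59/55*1/13089 = -16951/8212 - 59/719895 = -12203424653/5911777740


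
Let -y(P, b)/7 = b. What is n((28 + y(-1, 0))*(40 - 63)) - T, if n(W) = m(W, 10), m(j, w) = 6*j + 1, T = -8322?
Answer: 4459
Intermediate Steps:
y(P, b) = -7*b
m(j, w) = 1 + 6*j
n(W) = 1 + 6*W
n((28 + y(-1, 0))*(40 - 63)) - T = (1 + 6*((28 - 7*0)*(40 - 63))) - 1*(-8322) = (1 + 6*((28 + 0)*(-23))) + 8322 = (1 + 6*(28*(-23))) + 8322 = (1 + 6*(-644)) + 8322 = (1 - 3864) + 8322 = -3863 + 8322 = 4459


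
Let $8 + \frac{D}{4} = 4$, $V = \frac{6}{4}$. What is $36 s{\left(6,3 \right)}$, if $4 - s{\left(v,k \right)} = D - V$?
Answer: $774$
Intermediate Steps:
$V = \frac{3}{2}$ ($V = 6 \cdot \frac{1}{4} = \frac{3}{2} \approx 1.5$)
$D = -16$ ($D = -32 + 4 \cdot 4 = -32 + 16 = -16$)
$s{\left(v,k \right)} = \frac{43}{2}$ ($s{\left(v,k \right)} = 4 - \left(-16 - \frac{3}{2}\right) = 4 - - \frac{35}{2} = 4 + \frac{35}{2} = \frac{43}{2}$)
$36 s{\left(6,3 \right)} = 36 \cdot \frac{43}{2} = 774$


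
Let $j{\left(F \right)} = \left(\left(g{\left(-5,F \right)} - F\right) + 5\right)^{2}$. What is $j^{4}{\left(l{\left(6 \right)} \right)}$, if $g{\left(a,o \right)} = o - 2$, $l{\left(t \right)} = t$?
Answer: $6561$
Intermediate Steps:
$g{\left(a,o \right)} = -2 + o$
$j{\left(F \right)} = 9$ ($j{\left(F \right)} = \left(\left(\left(-2 + F\right) - F\right) + 5\right)^{2} = \left(-2 + 5\right)^{2} = 3^{2} = 9$)
$j^{4}{\left(l{\left(6 \right)} \right)} = 9^{4} = 6561$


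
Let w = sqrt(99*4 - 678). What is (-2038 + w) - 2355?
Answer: -4393 + I*sqrt(282) ≈ -4393.0 + 16.793*I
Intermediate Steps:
w = I*sqrt(282) (w = sqrt(396 - 678) = sqrt(-282) = I*sqrt(282) ≈ 16.793*I)
(-2038 + w) - 2355 = (-2038 + I*sqrt(282)) - 2355 = -4393 + I*sqrt(282)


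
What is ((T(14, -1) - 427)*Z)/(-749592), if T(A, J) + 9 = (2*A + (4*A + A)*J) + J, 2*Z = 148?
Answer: 17723/374796 ≈ 0.047287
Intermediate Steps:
Z = 74 (Z = (½)*148 = 74)
T(A, J) = -9 + J + 2*A + 5*A*J (T(A, J) = -9 + ((2*A + (4*A + A)*J) + J) = -9 + ((2*A + (5*A)*J) + J) = -9 + ((2*A + 5*A*J) + J) = -9 + (J + 2*A + 5*A*J) = -9 + J + 2*A + 5*A*J)
((T(14, -1) - 427)*Z)/(-749592) = (((-9 - 1 + 2*14 + 5*14*(-1)) - 427)*74)/(-749592) = (((-9 - 1 + 28 - 70) - 427)*74)*(-1/749592) = ((-52 - 427)*74)*(-1/749592) = -479*74*(-1/749592) = -35446*(-1/749592) = 17723/374796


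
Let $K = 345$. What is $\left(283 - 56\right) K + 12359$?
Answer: $90674$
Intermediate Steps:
$\left(283 - 56\right) K + 12359 = \left(283 - 56\right) 345 + 12359 = 227 \cdot 345 + 12359 = 78315 + 12359 = 90674$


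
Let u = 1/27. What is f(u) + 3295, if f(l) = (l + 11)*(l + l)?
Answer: 2402651/729 ≈ 3295.8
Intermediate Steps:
u = 1/27 ≈ 0.037037
f(l) = 2*l*(11 + l) (f(l) = (11 + l)*(2*l) = 2*l*(11 + l))
f(u) + 3295 = 2*(1/27)*(11 + 1/27) + 3295 = 2*(1/27)*(298/27) + 3295 = 596/729 + 3295 = 2402651/729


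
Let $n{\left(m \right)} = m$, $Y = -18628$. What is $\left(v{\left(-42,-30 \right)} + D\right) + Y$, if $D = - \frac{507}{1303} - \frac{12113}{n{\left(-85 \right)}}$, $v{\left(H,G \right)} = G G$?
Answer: $- \frac{1947724496}{110755} \approx -17586.0$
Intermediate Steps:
$v{\left(H,G \right)} = G^{2}$
$D = \frac{15740144}{110755}$ ($D = - \frac{507}{1303} - \frac{12113}{-85} = \left(-507\right) \frac{1}{1303} - - \frac{12113}{85} = - \frac{507}{1303} + \frac{12113}{85} = \frac{15740144}{110755} \approx 142.12$)
$\left(v{\left(-42,-30 \right)} + D\right) + Y = \left(\left(-30\right)^{2} + \frac{15740144}{110755}\right) - 18628 = \left(900 + \frac{15740144}{110755}\right) - 18628 = \frac{115419644}{110755} - 18628 = - \frac{1947724496}{110755}$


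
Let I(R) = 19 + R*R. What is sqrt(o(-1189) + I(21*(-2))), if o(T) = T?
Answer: 3*sqrt(66) ≈ 24.372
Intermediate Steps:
I(R) = 19 + R**2
sqrt(o(-1189) + I(21*(-2))) = sqrt(-1189 + (19 + (21*(-2))**2)) = sqrt(-1189 + (19 + (-42)**2)) = sqrt(-1189 + (19 + 1764)) = sqrt(-1189 + 1783) = sqrt(594) = 3*sqrt(66)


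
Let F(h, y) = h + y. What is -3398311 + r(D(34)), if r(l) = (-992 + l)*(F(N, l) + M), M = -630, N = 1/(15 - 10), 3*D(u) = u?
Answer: -125631061/45 ≈ -2.7918e+6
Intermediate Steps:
D(u) = u/3
N = 1/5 ≈ 0.20000
r(l) = (-992 + l)*(-3149/5 + l) (r(l) = (-992 + l)*((1/5 + l) - 630) = (-992 + l)*(-3149/5 + l))
-3398311 + r(D(34)) = -3398311 + (3123808/5 + ((1/3)*34)**2 - 2703*34/5) = -3398311 + (3123808/5 + (34/3)**2 - 8109/5*34/3) = -3398311 + (3123808/5 + 1156/9 - 91902/5) = -3398311 + 27292934/45 = -125631061/45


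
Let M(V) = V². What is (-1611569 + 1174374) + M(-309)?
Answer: -341714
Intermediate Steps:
(-1611569 + 1174374) + M(-309) = (-1611569 + 1174374) + (-309)² = -437195 + 95481 = -341714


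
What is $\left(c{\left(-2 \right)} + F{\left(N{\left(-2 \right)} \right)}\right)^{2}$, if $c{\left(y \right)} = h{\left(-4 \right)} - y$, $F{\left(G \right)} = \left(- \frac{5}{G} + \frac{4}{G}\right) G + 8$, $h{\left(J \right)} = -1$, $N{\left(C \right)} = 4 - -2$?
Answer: $64$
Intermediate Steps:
$N{\left(C \right)} = 6$ ($N{\left(C \right)} = 4 + 2 = 6$)
$F{\left(G \right)} = 7$ ($F{\left(G \right)} = - \frac{1}{G} G + 8 = -1 + 8 = 7$)
$c{\left(y \right)} = -1 - y$
$\left(c{\left(-2 \right)} + F{\left(N{\left(-2 \right)} \right)}\right)^{2} = \left(\left(-1 - -2\right) + 7\right)^{2} = \left(\left(-1 + 2\right) + 7\right)^{2} = \left(1 + 7\right)^{2} = 8^{2} = 64$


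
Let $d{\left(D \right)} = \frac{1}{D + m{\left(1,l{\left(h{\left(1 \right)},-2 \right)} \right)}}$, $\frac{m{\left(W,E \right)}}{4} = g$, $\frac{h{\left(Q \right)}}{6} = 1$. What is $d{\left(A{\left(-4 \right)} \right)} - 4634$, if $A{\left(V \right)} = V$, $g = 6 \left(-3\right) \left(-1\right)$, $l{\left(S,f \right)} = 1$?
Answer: $- \frac{315111}{68} \approx -4634.0$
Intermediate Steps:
$h{\left(Q \right)} = 6$ ($h{\left(Q \right)} = 6 \cdot 1 = 6$)
$g = 18$ ($g = \left(-18\right) \left(-1\right) = 18$)
$m{\left(W,E \right)} = 72$ ($m{\left(W,E \right)} = 4 \cdot 18 = 72$)
$d{\left(D \right)} = \frac{1}{72 + D}$ ($d{\left(D \right)} = \frac{1}{D + 72} = \frac{1}{72 + D}$)
$d{\left(A{\left(-4 \right)} \right)} - 4634 = \frac{1}{72 - 4} - 4634 = \frac{1}{68} - 4634 = - \frac{315111}{68}$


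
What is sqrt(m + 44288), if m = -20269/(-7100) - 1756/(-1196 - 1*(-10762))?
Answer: sqrt(510775104379350611)/3395930 ≈ 210.45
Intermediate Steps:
m = 90712827/33959300 (m = -20269*(-1/7100) - 1756/(-1196 + 10762) = 20269/7100 - 1756/9566 = 20269/7100 - 1756*1/9566 = 20269/7100 - 878/4783 = 90712827/33959300 ≈ 2.6712)
sqrt(m + 44288) = sqrt(90712827/33959300 + 44288) = sqrt(1504080191227/33959300) = sqrt(510775104379350611)/3395930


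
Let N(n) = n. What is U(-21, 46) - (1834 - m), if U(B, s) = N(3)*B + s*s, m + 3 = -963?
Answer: -747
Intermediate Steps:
m = -966 (m = -3 - 963 = -966)
U(B, s) = s**2 + 3*B (U(B, s) = 3*B + s*s = 3*B + s**2 = s**2 + 3*B)
U(-21, 46) - (1834 - m) = (46**2 + 3*(-21)) - (1834 - 1*(-966)) = (2116 - 63) - (1834 + 966) = 2053 - 1*2800 = 2053 - 2800 = -747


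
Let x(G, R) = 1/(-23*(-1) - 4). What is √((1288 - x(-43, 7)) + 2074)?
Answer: √1213663/19 ≈ 57.982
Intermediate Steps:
x(G, R) = 1/19 (x(G, R) = 1/(23 - 4) = 1/19)
√((1288 - x(-43, 7)) + 2074) = √((1288 - 1*1/19) + 2074) = √((1288 - 1/19) + 2074) = √(24471/19 + 2074) = √(63877/19) = √1213663/19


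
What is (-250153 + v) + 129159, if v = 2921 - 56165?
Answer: -174238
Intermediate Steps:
v = -53244
(-250153 + v) + 129159 = (-250153 - 53244) + 129159 = -303397 + 129159 = -174238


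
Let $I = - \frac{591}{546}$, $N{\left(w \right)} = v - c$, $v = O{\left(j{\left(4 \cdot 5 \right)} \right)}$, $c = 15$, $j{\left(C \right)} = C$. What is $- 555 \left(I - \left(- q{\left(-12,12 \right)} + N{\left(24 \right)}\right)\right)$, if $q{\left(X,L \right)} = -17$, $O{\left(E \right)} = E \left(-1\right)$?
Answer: $- \frac{1708845}{182} \approx -9389.3$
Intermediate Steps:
$O{\left(E \right)} = - E$
$v = -20$ ($v = - 4 \cdot 5 = \left(-1\right) 20 = -20$)
$N{\left(w \right)} = -35$ ($N{\left(w \right)} = -20 - 15 = -35$)
$I = - \frac{197}{182}$ ($I = \left(-591\right) \frac{1}{546} = - \frac{197}{182} \approx -1.0824$)
$- 555 \left(I - \left(- q{\left(-12,12 \right)} + N{\left(24 \right)}\right)\right) = - 555 \left(- \frac{197}{182} - -18\right) = - 555 \left(- \frac{197}{182} + \left(-17 + 35\right)\right) = - 555 \left(- \frac{197}{182} + 18\right) = \left(-555\right) \frac{3079}{182} = - \frac{1708845}{182}$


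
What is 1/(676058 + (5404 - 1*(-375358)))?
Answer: 1/1056820 ≈ 9.4623e-7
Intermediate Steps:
1/(676058 + (5404 - 1*(-375358))) = 1/(676058 + (5404 + 375358)) = 1/(676058 + 380762) = 1/1056820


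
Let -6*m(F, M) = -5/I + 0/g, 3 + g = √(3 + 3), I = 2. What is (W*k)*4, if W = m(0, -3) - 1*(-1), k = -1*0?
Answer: 0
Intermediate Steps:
g = -3 + √6 (g = -3 + √(3 + 3) = -3 + √6 ≈ -0.55051)
k = 0
m(F, M) = 5/12 (m(F, M) = -(-5/2 + 0/(-3 + √6))/6 = -(-5*½ + 0)/6 = -(-5/2 + 0)/6 = -⅙*(-5/2) = 5/12)
W = 17/12 (W = 5/12 - 1*(-1) = 5/12 + 1 = 17/12 ≈ 1.4167)
(W*k)*4 = ((17/12)*0)*4 = 0*4 = 0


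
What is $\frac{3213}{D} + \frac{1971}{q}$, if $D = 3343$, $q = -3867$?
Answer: $\frac{1945206}{4309127} \approx 0.45142$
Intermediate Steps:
$\frac{3213}{D} + \frac{1971}{q} = \frac{3213}{3343} + \frac{1971}{-3867} = 3213 \cdot \frac{1}{3343} + 1971 \left(- \frac{1}{3867}\right) = \frac{3213}{3343} - \frac{657}{1289} = \frac{1945206}{4309127}$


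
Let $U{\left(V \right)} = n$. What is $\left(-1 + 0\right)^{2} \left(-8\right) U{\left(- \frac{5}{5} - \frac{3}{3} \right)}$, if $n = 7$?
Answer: $-56$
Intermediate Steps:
$U{\left(V \right)} = 7$
$\left(-1 + 0\right)^{2} \left(-8\right) U{\left(- \frac{5}{5} - \frac{3}{3} \right)} = \left(-1 + 0\right)^{2} \left(-8\right) 7 = \left(-1\right)^{2} \left(-8\right) 7 = 1 \left(-8\right) 7 = \left(-8\right) 7 = -56$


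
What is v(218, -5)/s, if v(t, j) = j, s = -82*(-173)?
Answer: -5/14186 ≈ -0.00035246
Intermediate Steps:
s = 14186
v(218, -5)/s = -5/14186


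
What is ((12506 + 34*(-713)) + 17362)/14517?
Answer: 5626/14517 ≈ 0.38755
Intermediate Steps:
((12506 + 34*(-713)) + 17362)/14517 = ((12506 - 24242) + 17362)*(1/14517) = (-11736 + 17362)*(1/14517) = 5626*(1/14517) = 5626/14517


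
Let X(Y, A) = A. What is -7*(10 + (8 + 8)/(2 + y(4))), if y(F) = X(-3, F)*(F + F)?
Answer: -1246/17 ≈ -73.294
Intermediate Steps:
y(F) = 2*F² (y(F) = F*(F + F) = F*(2*F) = 2*F²)
-7*(10 + (8 + 8)/(2 + y(4))) = -7*(10 + (8 + 8)/(2 + 2*4²)) = -7*(10 + 16/(2 + 2*16)) = -7*(10 + 16/(2 + 32)) = -7*(10 + 16/34) = -7*(10 + 16*(1/34)) = -7*(10 + 8/17) = -7*178/17 = -1246/17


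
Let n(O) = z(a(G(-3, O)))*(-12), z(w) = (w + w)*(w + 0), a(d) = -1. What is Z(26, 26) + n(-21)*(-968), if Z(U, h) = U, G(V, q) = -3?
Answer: 23258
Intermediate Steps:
z(w) = 2*w² (z(w) = (2*w)*w = 2*w²)
n(O) = -24 (n(O) = (2*(-1)²)*(-12) = (2*1)*(-12) = 2*(-12) = -24)
Z(26, 26) + n(-21)*(-968) = 26 - 24*(-968) = 26 + 23232 = 23258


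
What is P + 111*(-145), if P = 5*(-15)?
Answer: -16170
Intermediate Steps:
P = -75
P + 111*(-145) = -75 + 111*(-145) = -75 - 16095 = -16170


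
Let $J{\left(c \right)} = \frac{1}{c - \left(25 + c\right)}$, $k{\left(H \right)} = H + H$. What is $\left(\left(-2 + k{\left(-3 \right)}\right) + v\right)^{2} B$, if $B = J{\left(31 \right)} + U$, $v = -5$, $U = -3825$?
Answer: $- \frac{16160794}{25} \approx -6.4643 \cdot 10^{5}$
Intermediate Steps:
$k{\left(H \right)} = 2 H$
$J{\left(c \right)} = - \frac{1}{25}$ ($J{\left(c \right)} = \frac{1}{-25} = - \frac{1}{25}$)
$B = - \frac{95626}{25}$ ($B = - \frac{1}{25} - 3825 = - \frac{95626}{25} \approx -3825.0$)
$\left(\left(-2 + k{\left(-3 \right)}\right) + v\right)^{2} B = \left(\left(-2 + 2 \left(-3\right)\right) - 5\right)^{2} \left(- \frac{95626}{25}\right) = \left(\left(-2 - 6\right) - 5\right)^{2} \left(- \frac{95626}{25}\right) = \left(-8 - 5\right)^{2} \left(- \frac{95626}{25}\right) = \left(-13\right)^{2} \left(- \frac{95626}{25}\right) = 169 \left(- \frac{95626}{25}\right) = - \frac{16160794}{25}$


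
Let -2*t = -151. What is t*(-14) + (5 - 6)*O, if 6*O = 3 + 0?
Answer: -2115/2 ≈ -1057.5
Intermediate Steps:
t = 151/2 (t = -½*(-151) = 151/2 ≈ 75.500)
O = ½ (O = (3 + 0)/6 = (⅙)*3 = ½ ≈ 0.50000)
t*(-14) + (5 - 6)*O = (151/2)*(-14) + (5 - 6)*(½) = -1057 - 1*½ = -1057 - ½ = -2115/2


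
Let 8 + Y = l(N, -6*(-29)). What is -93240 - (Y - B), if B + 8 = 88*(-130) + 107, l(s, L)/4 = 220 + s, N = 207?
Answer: -106281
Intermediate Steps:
l(s, L) = 880 + 4*s (l(s, L) = 4*(220 + s) = 880 + 4*s)
Y = 1700 (Y = -8 + (880 + 4*207) = -8 + (880 + 828) = -8 + 1708 = 1700)
B = -11341 (B = -8 + (88*(-130) + 107) = -8 + (-11440 + 107) = -8 - 11333 = -11341)
-93240 - (Y - B) = -93240 - (1700 - 1*(-11341)) = -93240 - (1700 + 11341) = -93240 - 1*13041 = -93240 - 13041 = -106281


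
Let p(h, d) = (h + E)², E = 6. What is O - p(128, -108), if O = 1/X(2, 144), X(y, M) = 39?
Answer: -700283/39 ≈ -17956.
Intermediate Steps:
O = 1/39 ≈ 0.025641
p(h, d) = (6 + h)² (p(h, d) = (h + 6)² = (6 + h)²)
O - p(128, -108) = 1/39 - (6 + 128)² = 1/39 - 1*134² = 1/39 - 1*17956 = 1/39 - 17956 = -700283/39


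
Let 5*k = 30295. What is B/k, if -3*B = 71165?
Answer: -71165/18177 ≈ -3.9151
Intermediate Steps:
B = -71165/3 (B = -1/3*71165 = -71165/3 ≈ -23722.)
k = 6059 (k = (1/5)*30295 = 6059)
B/k = -71165/3/6059 = -71165/3*1/6059 = -71165/18177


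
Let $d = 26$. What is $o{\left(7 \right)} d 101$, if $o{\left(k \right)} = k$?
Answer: $18382$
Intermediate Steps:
$o{\left(7 \right)} d 101 = 7 \cdot 26 \cdot 101 = 182 \cdot 101 = 18382$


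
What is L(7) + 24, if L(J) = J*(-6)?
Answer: -18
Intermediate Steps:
L(J) = -6*J
L(7) + 24 = -6*7 + 24 = -42 + 24 = -18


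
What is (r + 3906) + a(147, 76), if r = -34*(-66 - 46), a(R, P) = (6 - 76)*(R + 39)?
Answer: -5306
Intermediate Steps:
a(R, P) = -2730 - 70*R (a(R, P) = -70*(39 + R) = -2730 - 70*R)
r = 3808 (r = -34*(-112) = 3808)
(r + 3906) + a(147, 76) = (3808 + 3906) + (-2730 - 70*147) = 7714 + (-2730 - 10290) = 7714 - 13020 = -5306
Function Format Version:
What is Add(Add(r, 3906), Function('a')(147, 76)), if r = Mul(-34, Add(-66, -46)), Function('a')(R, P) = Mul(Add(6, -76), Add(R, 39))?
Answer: -5306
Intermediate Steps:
Function('a')(R, P) = Add(-2730, Mul(-70, R)) (Function('a')(R, P) = Mul(-70, Add(39, R)) = Add(-2730, Mul(-70, R)))
r = 3808 (r = Mul(-34, -112) = 3808)
Add(Add(r, 3906), Function('a')(147, 76)) = Add(Add(3808, 3906), Add(-2730, Mul(-70, 147))) = Add(7714, Add(-2730, -10290)) = Add(7714, -13020) = -5306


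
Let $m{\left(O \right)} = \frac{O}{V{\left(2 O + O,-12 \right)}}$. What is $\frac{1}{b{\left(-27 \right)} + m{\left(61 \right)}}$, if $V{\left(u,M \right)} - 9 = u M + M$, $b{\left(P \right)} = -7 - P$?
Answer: $\frac{2199}{43919} \approx 0.050069$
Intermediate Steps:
$V{\left(u,M \right)} = 9 + M + M u$ ($V{\left(u,M \right)} = 9 + \left(u M + M\right) = 9 + \left(M u + M\right) = 9 + \left(M + M u\right) = 9 + M + M u$)
$m{\left(O \right)} = \frac{O}{-3 - 36 O}$ ($m{\left(O \right)} = \frac{O}{9 - 12 - 12 \left(2 O + O\right)} = \frac{O}{9 - 12 - 12 \cdot 3 O} = \frac{O}{9 - 12 - 36 O} = \frac{O}{-3 - 36 O}$)
$\frac{1}{b{\left(-27 \right)} + m{\left(61 \right)}} = \frac{1}{\left(-7 - -27\right) - \frac{61}{3 + 36 \cdot 61}} = \frac{1}{\left(-7 + 27\right) - \frac{61}{3 + 2196}} = \frac{1}{20 - \frac{61}{2199}} = \frac{1}{\frac{43919}{2199}} = \frac{2199}{43919}$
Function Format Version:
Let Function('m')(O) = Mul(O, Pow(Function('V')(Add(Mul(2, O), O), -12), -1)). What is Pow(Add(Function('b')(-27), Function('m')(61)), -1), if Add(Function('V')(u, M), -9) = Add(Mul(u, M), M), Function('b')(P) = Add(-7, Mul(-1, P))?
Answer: Rational(2199, 43919) ≈ 0.050069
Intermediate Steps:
Function('V')(u, M) = Add(9, M, Mul(M, u)) (Function('V')(u, M) = Add(9, Add(Mul(u, M), M)) = Add(9, Add(Mul(M, u), M)) = Add(9, Add(M, Mul(M, u))) = Add(9, M, Mul(M, u)))
Function('m')(O) = Mul(O, Pow(Add(-3, Mul(-36, O)), -1)) (Function('m')(O) = Mul(O, Pow(Add(9, -12, Mul(-12, Add(Mul(2, O), O))), -1)) = Mul(O, Pow(Add(9, -12, Mul(-12, Mul(3, O))), -1)) = Mul(O, Pow(Add(9, -12, Mul(-36, O)), -1)) = Mul(O, Pow(Add(-3, Mul(-36, O)), -1)))
Pow(Add(Function('b')(-27), Function('m')(61)), -1) = Pow(Add(Add(-7, Mul(-1, -27)), Mul(-1, 61, Pow(Add(3, Mul(36, 61)), -1))), -1) = Pow(Add(Add(-7, 27), Mul(-1, 61, Pow(Add(3, 2196), -1))), -1) = Pow(Add(20, Mul(-1, 61, Pow(2199, -1))), -1) = Pow(Add(20, Mul(-1, 61, Rational(1, 2199))), -1) = Pow(Add(20, Rational(-61, 2199)), -1) = Pow(Rational(43919, 2199), -1) = Rational(2199, 43919)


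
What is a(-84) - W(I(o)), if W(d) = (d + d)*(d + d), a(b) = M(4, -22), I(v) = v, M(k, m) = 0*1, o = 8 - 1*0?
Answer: -256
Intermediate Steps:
o = 8 (o = 8 + 0 = 8)
M(k, m) = 0
a(b) = 0
W(d) = 4*d² (W(d) = (2*d)*(2*d) = 4*d²)
a(-84) - W(I(o)) = 0 - 4*8² = 0 - 4*64 = 0 - 1*256 = 0 - 256 = -256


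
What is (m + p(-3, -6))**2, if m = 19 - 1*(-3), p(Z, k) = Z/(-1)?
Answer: 625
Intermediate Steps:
p(Z, k) = -Z (p(Z, k) = Z*(-1) = -Z)
m = 22 (m = 19 + 3 = 22)
(m + p(-3, -6))**2 = (22 - 1*(-3))**2 = (22 + 3)**2 = 25**2 = 625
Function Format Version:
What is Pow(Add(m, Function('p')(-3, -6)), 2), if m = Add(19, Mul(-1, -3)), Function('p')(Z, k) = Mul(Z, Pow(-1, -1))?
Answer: 625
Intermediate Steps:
Function('p')(Z, k) = Mul(-1, Z) (Function('p')(Z, k) = Mul(Z, -1) = Mul(-1, Z))
m = 22 (m = Add(19, 3) = 22)
Pow(Add(m, Function('p')(-3, -6)), 2) = Pow(Add(22, Mul(-1, -3)), 2) = Pow(Add(22, 3), 2) = Pow(25, 2) = 625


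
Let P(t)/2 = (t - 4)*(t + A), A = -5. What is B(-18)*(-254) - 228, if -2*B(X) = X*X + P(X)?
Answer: 169444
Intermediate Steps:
P(t) = 2*(-5 + t)*(-4 + t) (P(t) = 2*((t - 4)*(t - 5)) = 2*((-4 + t)*(-5 + t)) = 2*((-5 + t)*(-4 + t)) = 2*(-5 + t)*(-4 + t))
B(X) = -20 + 9*X - 3*X**2/2 (B(X) = -(X*X + (40 - 18*X + 2*X**2))/2 = -(X**2 + (40 - 18*X + 2*X**2))/2 = -(40 - 18*X + 3*X**2)/2 = -20 + 9*X - 3*X**2/2)
B(-18)*(-254) - 228 = (-20 + 9*(-18) - 3/2*(-18)**2)*(-254) - 228 = (-20 - 162 - 3/2*324)*(-254) - 228 = (-20 - 162 - 486)*(-254) - 228 = -668*(-254) - 228 = 169672 - 228 = 169444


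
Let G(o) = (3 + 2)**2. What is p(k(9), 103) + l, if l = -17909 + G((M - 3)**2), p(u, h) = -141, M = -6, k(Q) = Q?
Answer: -18025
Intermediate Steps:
G(o) = 25 (G(o) = 5**2 = 25)
l = -17884 (l = -17909 + 25 = -17884)
p(k(9), 103) + l = -141 - 17884 = -18025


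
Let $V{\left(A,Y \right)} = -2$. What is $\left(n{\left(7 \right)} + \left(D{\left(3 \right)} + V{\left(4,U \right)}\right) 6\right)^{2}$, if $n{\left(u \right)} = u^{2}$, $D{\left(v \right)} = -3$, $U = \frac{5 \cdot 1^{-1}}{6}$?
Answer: $361$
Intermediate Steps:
$U = \frac{5}{6}$ ($U = 5 \cdot 1 \cdot \frac{1}{6} = 5 \cdot \frac{1}{6} = \frac{5}{6} \approx 0.83333$)
$\left(n{\left(7 \right)} + \left(D{\left(3 \right)} + V{\left(4,U \right)}\right) 6\right)^{2} = \left(7^{2} + \left(-3 - 2\right) 6\right)^{2} = \left(49 - 30\right)^{2} = 19^{2} = 361$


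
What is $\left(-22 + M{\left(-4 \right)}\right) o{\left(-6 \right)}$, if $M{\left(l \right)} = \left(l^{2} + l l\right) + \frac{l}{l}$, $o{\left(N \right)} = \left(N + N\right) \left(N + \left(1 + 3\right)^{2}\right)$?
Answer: $-1320$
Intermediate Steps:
$o{\left(N \right)} = 2 N \left(16 + N\right)$ ($o{\left(N \right)} = 2 N \left(N + 4^{2}\right) = 2 N \left(N + 16\right) = 2 N \left(16 + N\right)$)
$M{\left(l \right)} = 1 + 2 l^{2}$ ($M{\left(l \right)} = \left(l^{2} + l^{2}\right) + 1 = 2 l^{2} + 1 = 1 + 2 l^{2}$)
$\left(-22 + M{\left(-4 \right)}\right) o{\left(-6 \right)} = \left(-22 + \left(1 + 2 \left(-4\right)^{2}\right)\right) 2 \left(-6\right) \left(16 - 6\right) = \left(-22 + \left(1 + 2 \cdot 16\right)\right) 2 \left(-6\right) 10 = \left(-22 + \left(1 + 32\right)\right) \left(-120\right) = \left(-22 + 33\right) \left(-120\right) = 11 \left(-120\right) = -1320$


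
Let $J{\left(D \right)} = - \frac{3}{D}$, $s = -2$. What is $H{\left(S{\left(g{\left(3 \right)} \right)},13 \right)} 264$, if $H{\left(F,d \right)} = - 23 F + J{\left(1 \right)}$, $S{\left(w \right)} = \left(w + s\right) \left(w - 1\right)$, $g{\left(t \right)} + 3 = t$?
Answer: $-12936$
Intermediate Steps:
$g{\left(t \right)} = -3 + t$
$S{\left(w \right)} = \left(-1 + w\right) \left(-2 + w\right)$ ($S{\left(w \right)} = \left(w - 2\right) \left(w - 1\right) = \left(-2 + w\right) \left(-1 + w\right) = \left(-1 + w\right) \left(-2 + w\right)$)
$H{\left(F,d \right)} = -3 - 23 F$ ($H{\left(F,d \right)} = - 23 F - \frac{3}{1} = - 23 F - 3 = -3 - 23 F$)
$H{\left(S{\left(g{\left(3 \right)} \right)},13 \right)} 264 = \left(-3 - 23 \left(2 + \left(-3 + 3\right)^{2} - 3 \left(-3 + 3\right)\right)\right) 264 = \left(-3 - 23 \left(2 + 0^{2} - 0\right)\right) 264 = \left(-3 - 23 \left(2 + 0 + 0\right)\right) 264 = \left(-3 - 46\right) 264 = \left(-49\right) 264 = -12936$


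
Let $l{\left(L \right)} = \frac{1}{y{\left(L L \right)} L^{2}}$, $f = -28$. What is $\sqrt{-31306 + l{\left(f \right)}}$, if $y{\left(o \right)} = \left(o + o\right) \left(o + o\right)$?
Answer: $\frac{i \sqrt{60344231428095}}{43904} \approx 176.94 i$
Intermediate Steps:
$y{\left(o \right)} = 4 o^{2}$ ($y{\left(o \right)} = 2 o 2 o = 4 o^{2}$)
$l{\left(L \right)} = \frac{1}{4 L^{6}}$ ($l{\left(L \right)} = \frac{1}{4 \left(L L\right)^{2} L^{2}} = \frac{1}{4 \left(L^{2}\right)^{2} L^{2}} = \frac{1}{4 L^{4} L^{2}} = \frac{1}{4 L^{6}}$)
$\sqrt{-31306 + l{\left(f \right)}} = \sqrt{-31306 + \frac{1}{4 \cdot 481890304}} = \sqrt{-31306 + \frac{1}{4} \cdot \frac{1}{481890304}} = \sqrt{-31306 + \frac{1}{1927561216}} = \sqrt{- \frac{60344231428095}{1927561216}} = \frac{i \sqrt{60344231428095}}{43904}$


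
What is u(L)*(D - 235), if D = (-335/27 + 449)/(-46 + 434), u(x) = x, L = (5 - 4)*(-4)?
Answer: 2450072/2619 ≈ 935.50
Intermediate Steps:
L = -4 (L = 1*(-4) = -4)
D = 2947/2619 (D = (-335*1/27 + 449)/388 = (-335/27 + 449)*(1/388) = (11788/27)*(1/388) = 2947/2619 ≈ 1.1252)
u(L)*(D - 235) = -4*(2947/2619 - 235) = -4*(-612518/2619) = 2450072/2619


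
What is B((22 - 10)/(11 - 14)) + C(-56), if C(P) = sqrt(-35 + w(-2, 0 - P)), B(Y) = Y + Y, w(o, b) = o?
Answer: -8 + I*sqrt(37) ≈ -8.0 + 6.0828*I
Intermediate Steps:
B(Y) = 2*Y
C(P) = I*sqrt(37) (C(P) = sqrt(-35 - 2) = sqrt(-37) = I*sqrt(37))
B((22 - 10)/(11 - 14)) + C(-56) = 2*((22 - 10)/(11 - 14)) + I*sqrt(37) = 2*(12/(-3)) + I*sqrt(37) = 2*(12*(-1/3)) + I*sqrt(37) = 2*(-4) + I*sqrt(37) = -8 + I*sqrt(37)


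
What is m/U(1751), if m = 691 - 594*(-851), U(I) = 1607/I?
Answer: 886329935/1607 ≈ 5.5154e+5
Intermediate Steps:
m = 506185 (m = 691 + 505494 = 506185)
m/U(1751) = 506185/((1607/1751)) = 506185/((1607*(1/1751))) = 506185/(1607/1751) = 506185*(1751/1607) = 886329935/1607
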